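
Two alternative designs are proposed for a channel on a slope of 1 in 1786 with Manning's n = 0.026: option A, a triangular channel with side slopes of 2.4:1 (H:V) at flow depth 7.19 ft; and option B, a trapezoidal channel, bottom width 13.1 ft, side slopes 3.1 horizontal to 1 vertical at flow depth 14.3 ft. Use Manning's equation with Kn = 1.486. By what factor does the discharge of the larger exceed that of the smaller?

Channel A: For a triangular section with side slope z = 2.4: A = zy² = 2.4×7.19² = 124.1 ft²; P = 2y√(1+z²) = 2×7.19×2.6 = 37.39 ft. Hydraulic radius R = A/P = 124.1/37.39 = 3.318 ft. Q_A = (1.486/0.026)·124.1·3.318^(2/3)·√0.0005599 = 373.3 ft³/s.
Channel B: With bottom width b = 13.1 ft and side slope z = 3.1: A = (b + zy)y = (13.1 + 3.1×14.3)×14.3 = 821.2 ft²; P = b + 2y√(1+z²) = 13.1 + 2×14.3×3.257 = 106.3 ft. Hydraulic radius R = A/P = 821.2/106.3 = 7.729 ft. Q_B = (1.486/0.026)·821.2·7.729^(2/3)·√0.0005599 = 4342 ft³/s.
The larger discharge is 4342 ft³/s and the smaller is 373.3 ft³/s; the ratio is 11.6.

11.6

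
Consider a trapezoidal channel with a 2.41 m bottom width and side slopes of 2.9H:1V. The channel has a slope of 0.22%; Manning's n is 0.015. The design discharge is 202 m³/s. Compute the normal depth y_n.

y_n = 3.47 m

Manning's equation rearranged: A R^(2/3) = nQ / (1·√S) = 0.015 × 202 / (√0.0022) = 64.6.
At y = 2.76 m: A R^(2/3) = 37.43 — too small.
At y = 3.47 m: A R^(2/3) = 64.67 — ≈ 64.6.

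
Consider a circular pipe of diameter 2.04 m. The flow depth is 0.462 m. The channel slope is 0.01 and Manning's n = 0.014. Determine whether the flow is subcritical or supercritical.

supercritical

For a circular section of diameter D = 2.04 m at depth y = 0.462 m, the central angle is θ = 2 arccos(1 − 2y/D) = 1.984 rad. Then A = (D²/8)(θ − sin θ) = 0.5556 m² and P = Dθ/2 = 2.024 m.
Hydraulic radius R = A/P = 0.5556/2.024 = 0.2746 m.
V = (1/n) R^(2/3) √S = (1/0.014) × 0.2746^(2/3) × √0.01 = 3.017 m/s. Hydraulic depth D_h = A/T = 0.5556/1.708 = 0.3253 m.
Froude number Fr = V/√(g·D_h) = 3.017/√(9.81×0.3253) = 1.69, which is greater than 1, so the flow is supercritical.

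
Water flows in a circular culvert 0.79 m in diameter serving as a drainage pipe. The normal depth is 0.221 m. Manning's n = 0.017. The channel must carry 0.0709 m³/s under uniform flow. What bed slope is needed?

For a circular section of diameter D = 0.79 m at depth y = 0.221 m, the central angle is θ = 2 arccos(1 − 2y/D) = 2.229 rad. Then A = (D²/8)(θ − sin θ) = 0.1122 m² and P = Dθ/2 = 0.8806 m.
Hydraulic radius R = A/P = 0.1122/0.8806 = 0.1274 m.
From Manning's equation, S = [nQ / (1 A R^(2/3))]² = [0.017 × 0.0709 / (1 × 0.1122 × 0.1274^(2/3))]² = 0.0018.

S = 0.0018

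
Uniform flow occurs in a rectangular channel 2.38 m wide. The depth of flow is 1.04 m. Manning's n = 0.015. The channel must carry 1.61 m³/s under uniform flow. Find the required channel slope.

S = 0.000209

Flow area A = b·y = 2.38 × 1.04 = 2.475 m². Wetted perimeter P = b + 2y = 2.38 + 2×1.04 = 4.46 m.
Hydraulic radius R = A/P = 2.475/4.46 = 0.555 m.
From Manning's equation, S = [nQ / (1 A R^(2/3))]² = [0.015 × 1.61 / (1 × 2.475 × 0.555^(2/3))]² = 0.000209.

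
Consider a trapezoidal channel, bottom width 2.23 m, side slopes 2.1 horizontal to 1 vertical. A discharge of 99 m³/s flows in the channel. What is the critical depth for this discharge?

y_c = 2.92 m

At critical depth, Q² T / (g A³) = 1, i.e. A³/T = Q²/g = 99²/9.81 = 999.1.
Try y = 2.59 m: A³/T = 597.8 — low.
Try y = 3.72 m: A³/T = 2920 — high.
Try y = 2.92 m: A³/T = 1004 — close enough.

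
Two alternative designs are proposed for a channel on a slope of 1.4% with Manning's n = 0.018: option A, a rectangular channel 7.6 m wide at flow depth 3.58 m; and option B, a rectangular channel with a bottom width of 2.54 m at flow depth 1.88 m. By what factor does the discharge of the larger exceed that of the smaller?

10.3

Channel A: Flow area A = b·y = 7.6 × 3.58 = 27.21 m². Wetted perimeter P = b + 2y = 7.6 + 2×3.58 = 14.76 m. Hydraulic radius R = A/P = 27.21/14.76 = 1.843 m. Q_A = (1/0.018)·27.21·1.843^(2/3)·√0.014 = 268.9 m³/s.
Channel B: Flow area A = b·y = 2.54 × 1.88 = 4.775 m². Wetted perimeter P = b + 2y = 2.54 + 2×1.88 = 6.3 m. Hydraulic radius R = A/P = 4.775/6.3 = 0.758 m. Q_B = (1/0.018)·4.775·0.758^(2/3)·√0.014 = 26.09 m³/s.
The larger discharge is 268.9 m³/s and the smaller is 26.09 m³/s; the ratio is 10.3.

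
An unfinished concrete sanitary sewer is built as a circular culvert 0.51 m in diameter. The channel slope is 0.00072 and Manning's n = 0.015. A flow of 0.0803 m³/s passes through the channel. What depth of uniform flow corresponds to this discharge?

Manning's equation rearranged: A R^(2/3) = nQ / (1·√S) = 0.015 × 0.0803 / (√0.00072) = 0.04489.
Trying y = 0.445 m: A R^(2/3) = 0.05428 — too large.
Trying y = 0.269 m: A R^(2/3) = 0.0283 — too small.
Trying y = 0.367 m: A R^(2/3) = 0.04489 — close enough.

y_n = 0.367 m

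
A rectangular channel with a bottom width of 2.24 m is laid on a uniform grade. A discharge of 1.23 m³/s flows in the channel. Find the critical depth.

For a rectangular channel, critical depth y_c = (q²/g)^(1/3) where q = Q/b = 1.23/2.24 = 0.5491 m²/s.
So y_c = (0.5491²/9.81)^(1/3) = 0.313 m.

y_c = 0.313 m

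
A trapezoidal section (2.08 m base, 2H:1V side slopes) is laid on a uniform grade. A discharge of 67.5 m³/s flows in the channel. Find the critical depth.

y_c = 2.51 m

At critical depth, Q² T / (g A³) = 1, i.e. A³/T = Q²/g = 67.5²/9.81 = 464.4.
Try y = 2.97 m: A³/T = 968.1 — over.
Try y = 1.9 m: A³/T = 144.1 — short.
Try y = 2.51 m: A³/T = 467 — matches.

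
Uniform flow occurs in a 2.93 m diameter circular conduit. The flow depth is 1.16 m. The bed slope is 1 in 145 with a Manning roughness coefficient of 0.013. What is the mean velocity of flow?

For a circular section of diameter D = 2.93 m at depth y = 1.16 m, the central angle is θ = 2 arccos(1 − 2y/D) = 2.722 rad. Then A = (D²/8)(θ − sin θ) = 2.484 m² and P = Dθ/2 = 3.988 m.
Hydraulic radius R = A/P = 2.484/3.988 = 0.6229 m.
From Manning's equation, V = (1/n) R^(2/3) S^(1/2) = (1/0.013) × 0.6229^(2/3) × 0.006897^(1/2) = 4.66 m/s.

V = 4.66 m/s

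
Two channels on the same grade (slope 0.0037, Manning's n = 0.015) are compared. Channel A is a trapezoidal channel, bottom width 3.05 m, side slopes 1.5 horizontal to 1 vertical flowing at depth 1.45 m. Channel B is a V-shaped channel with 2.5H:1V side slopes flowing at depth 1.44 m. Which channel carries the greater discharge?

Channel A: With bottom width b = 3.05 m and side slope z = 1.5: A = (b + zy)y = (3.05 + 1.5×1.45)×1.45 = 7.576 m²; P = b + 2y√(1+z²) = 3.05 + 2×1.45×1.803 = 8.278 m. Hydraulic radius R = A/P = 7.576/8.278 = 0.9152 m. Q_A = (1/0.015)·7.576·0.9152^(2/3)·√0.0037 = 28.96 m³/s.
Channel B: For a triangular section with side slope z = 2.5: A = zy² = 2.5×1.44² = 5.184 m²; P = 2y√(1+z²) = 2×1.44×2.693 = 7.755 m. Hydraulic radius R = A/P = 5.184/7.755 = 0.6685 m. Q_B = (1/0.015)·5.184·0.6685^(2/3)·√0.0037 = 16.07 m³/s.
Q_A = 28.96 m³/s vs Q_B = 16.07 m³/s, so channel A carries more.

channel A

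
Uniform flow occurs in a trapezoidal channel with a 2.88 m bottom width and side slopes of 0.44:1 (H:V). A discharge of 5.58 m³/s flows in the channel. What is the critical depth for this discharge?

y_c = 0.7 m

At critical depth, Q² T / (g A³) = 1, i.e. A³/T = Q²/g = 5.58²/9.81 = 3.174.
Try y = 0.577 m: A³/T = 1.745 — low.
Try y = 0.832 m: A³/T = 5.454 — high.
Try y = 0.7 m: A³/T = 3.179 — ≈ 3.174.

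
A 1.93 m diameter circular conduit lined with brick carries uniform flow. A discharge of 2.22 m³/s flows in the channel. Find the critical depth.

y_c = 0.711 m

At critical depth, Q² T / (g A³) = 1, i.e. A³/T = Q²/g = 2.22²/9.81 = 0.5024.
Try y = 0.515 m: A³/T = 0.1443 — low.
Try y = 0.878 m: A³/T = 1.13 — high.
Try y = 0.711 m: A³/T = 0.5028 — close enough.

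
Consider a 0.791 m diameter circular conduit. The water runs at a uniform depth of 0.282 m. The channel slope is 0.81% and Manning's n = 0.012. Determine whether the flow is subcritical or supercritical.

supercritical

For a circular section of diameter D = 0.791 m at depth y = 0.282 m, the central angle is θ = 2 arccos(1 − 2y/D) = 2.559 rad. Then A = (D²/8)(θ − sin θ) = 0.1572 m² and P = Dθ/2 = 1.012 m.
Hydraulic radius R = A/P = 0.1572/1.012 = 0.1553 m.
V = (1/n) R^(2/3) √S = (1/0.012) × 0.1553^(2/3) × √0.0081 = 2.167 m/s. Hydraulic depth D_h = A/T = 0.1572/0.7577 = 0.2074 m.
Froude number Fr = V/√(g·D_h) = 2.167/√(9.81×0.2074) = 1.52, which is greater than 1, so the flow is supercritical.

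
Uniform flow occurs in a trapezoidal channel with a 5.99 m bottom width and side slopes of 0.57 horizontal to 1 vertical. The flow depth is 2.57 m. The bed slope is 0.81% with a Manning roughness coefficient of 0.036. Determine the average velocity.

V = 3.43 m/s

With bottom width b = 5.99 m and side slope z = 0.57: A = (b + zy)y = (5.99 + 0.57×2.57)×2.57 = 19.16 m²; P = b + 2y√(1+z²) = 5.99 + 2×2.57×1.151 = 11.91 m.
Hydraulic radius R = A/P = 19.16/11.91 = 1.609 m.
From Manning's equation, V = (1/n) R^(2/3) S^(1/2) = (1/0.036) × 1.609^(2/3) × 0.0081^(1/2) = 3.43 m/s.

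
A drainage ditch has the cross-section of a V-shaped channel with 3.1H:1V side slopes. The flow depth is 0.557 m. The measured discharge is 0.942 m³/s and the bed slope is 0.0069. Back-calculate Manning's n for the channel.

For a triangular section with side slope z = 3.1: A = zy² = 3.1×0.557² = 0.9618 m²; P = 2y√(1+z²) = 2×0.557×3.257 = 3.629 m.
Hydraulic radius R = A/P = 0.9618/3.629 = 0.2651 m.
Rearranging Manning's equation: n = (1/Q) A R^(2/3) S^(1/2) = (1/0.942) × 0.9618 × 0.2651^(2/3) × √0.0069 = 0.035.

n = 0.035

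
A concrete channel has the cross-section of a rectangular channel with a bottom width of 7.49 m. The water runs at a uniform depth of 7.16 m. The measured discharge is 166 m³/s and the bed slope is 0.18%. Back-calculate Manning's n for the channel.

Flow area A = b·y = 7.49 × 7.16 = 53.63 m². Wetted perimeter P = b + 2y = 7.49 + 2×7.16 = 21.81 m.
Hydraulic radius R = A/P = 53.63/21.81 = 2.459 m.
Rearranging Manning's equation: n = (1/Q) A R^(2/3) S^(1/2) = (1/166) × 53.63 × 2.459^(2/3) × √0.0018 = 0.025.

n = 0.025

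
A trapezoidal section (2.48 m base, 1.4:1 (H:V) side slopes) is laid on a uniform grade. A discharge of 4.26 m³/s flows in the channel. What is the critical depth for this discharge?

At critical depth, Q² T / (g A³) = 1, i.e. A³/T = Q²/g = 4.26²/9.81 = 1.85.
Try y = 0.73 m: A³/T = 3.693 — over.
Try y = 0.489 m: A³/T = 0.9627 — short.
Try y = 0.595 m: A³/T = 1.848 — close enough.

y_c = 0.595 m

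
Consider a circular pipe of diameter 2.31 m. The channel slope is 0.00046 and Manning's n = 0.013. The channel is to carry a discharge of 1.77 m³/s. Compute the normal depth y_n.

y_n = 0.972 m

Manning's equation rearranged: A R^(2/3) = nQ / (1·√S) = 0.013 × 1.77 / (√0.00046) = 1.073.
Trying y = 1.12 m: A R^(2/3) = 1.379 — too large.
Trying y = 0.812 m: A R^(2/3) = 0.7704 — too small.
Trying y = 0.972 m: A R^(2/3) = 1.074 — close enough.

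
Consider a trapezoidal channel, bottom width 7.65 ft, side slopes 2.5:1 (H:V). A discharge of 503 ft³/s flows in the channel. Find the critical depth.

At critical depth, Q² T / (g A³) = 1, i.e. A³/T = Q²/g = 503²/32.2 = 7857.
At y = 3.88 ft: A³/T = 11280 — over.
At y = 2.55 ft: A³/T = 2242 — short.
At y = 3.54 ft: A³/T = 7861 — matches.

y_c = 3.54 ft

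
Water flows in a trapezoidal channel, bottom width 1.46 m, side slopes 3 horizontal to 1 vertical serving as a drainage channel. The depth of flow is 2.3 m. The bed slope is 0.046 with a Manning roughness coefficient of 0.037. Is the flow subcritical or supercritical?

supercritical

With bottom width b = 1.46 m and side slope z = 3: A = (b + zy)y = (1.46 + 3×2.3)×2.3 = 19.23 m²; P = b + 2y√(1+z²) = 1.46 + 2×2.3×3.162 = 16.01 m.
Hydraulic radius R = A/P = 19.23/16.01 = 1.201 m.
V = (1/n) R^(2/3) √S = (1/0.037) × 1.201^(2/3) × √0.046 = 6.55 m/s. Hydraulic depth D_h = A/T = 19.23/15.26 = 1.26 m.
Froude number Fr = V/√(g·D_h) = 6.55/√(9.81×1.26) = 1.86, which is greater than 1, so the flow is supercritical.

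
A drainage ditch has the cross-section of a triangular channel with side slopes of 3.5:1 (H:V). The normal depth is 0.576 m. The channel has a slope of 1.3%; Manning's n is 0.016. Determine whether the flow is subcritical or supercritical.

For a triangular section with side slope z = 3.5: A = zy² = 3.5×0.576² = 1.161 m²; P = 2y√(1+z²) = 2×0.576×3.64 = 4.193 m.
Hydraulic radius R = A/P = 1.161/4.193 = 0.2769 m.
V = (1/n) R^(2/3) √S = (1/0.016) × 0.2769^(2/3) × √0.013 = 3.028 m/s. Hydraulic depth D_h = A/T = 1.161/4.032 = 0.288 m.
Froude number Fr = V/√(g·D_h) = 3.028/√(9.81×0.288) = 1.8, which is greater than 1, so the flow is supercritical.

supercritical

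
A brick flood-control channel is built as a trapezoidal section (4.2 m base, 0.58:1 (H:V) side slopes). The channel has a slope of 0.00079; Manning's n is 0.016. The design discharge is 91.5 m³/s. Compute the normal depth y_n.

Manning's equation rearranged: A R^(2/3) = nQ / (1·√S) = 0.016 × 91.5 / (√0.00079) = 52.09.
Try y = 5.77 m: A R^(2/3) = 79.83 — too large.
Try y = 3.88 m: A R^(2/3) = 38.4 — too small.
Try y = 4.59 m: A R^(2/3) = 52.08 — ≈ 52.09.

y_n = 4.59 m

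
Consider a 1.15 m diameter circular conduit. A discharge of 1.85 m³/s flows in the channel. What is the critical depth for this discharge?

y_c = 0.757 m

At critical depth, Q² T / (g A³) = 1, i.e. A³/T = Q²/g = 1.85²/9.81 = 0.3489.
At y = 0.938 m: A³/T = 0.8369 — high.
At y = 0.757 m: A³/T = 0.3495 — matches.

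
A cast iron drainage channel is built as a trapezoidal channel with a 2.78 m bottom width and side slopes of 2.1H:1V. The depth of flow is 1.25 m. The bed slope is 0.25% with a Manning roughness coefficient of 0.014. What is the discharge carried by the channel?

With bottom width b = 2.78 m and side slope z = 2.1: A = (b + zy)y = (2.78 + 2.1×1.25)×1.25 = 6.756 m²; P = b + 2y√(1+z²) = 2.78 + 2×1.25×2.326 = 8.595 m.
Hydraulic radius R = A/P = 6.756/8.595 = 0.7861 m.
Manning's equation: Q = (1/n) A R^(2/3) S^(1/2) = (1/0.014) × 6.756 × 0.7861^(2/3) × 0.0025^(1/2) = 20.6 m³/s.

Q = 20.6 m³/s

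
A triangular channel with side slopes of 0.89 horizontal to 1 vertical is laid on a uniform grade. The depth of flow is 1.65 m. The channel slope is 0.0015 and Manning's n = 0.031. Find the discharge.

Q = 2.03 m³/s

For a triangular section with side slope z = 0.89: A = zy² = 0.89×1.65² = 2.423 m²; P = 2y√(1+z²) = 2×1.65×1.339 = 4.418 m.
Hydraulic radius R = A/P = 2.423/4.418 = 0.5485 m.
Manning's equation: Q = (1/n) A R^(2/3) S^(1/2) = (1/0.031) × 2.423 × 0.5485^(2/3) × 0.0015^(1/2) = 2.03 m³/s.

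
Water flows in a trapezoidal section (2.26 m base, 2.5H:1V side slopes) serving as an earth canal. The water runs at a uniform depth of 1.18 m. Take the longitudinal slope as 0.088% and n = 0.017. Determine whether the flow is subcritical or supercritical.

With bottom width b = 2.26 m and side slope z = 2.5: A = (b + zy)y = (2.26 + 2.5×1.18)×1.18 = 6.148 m²; P = b + 2y√(1+z²) = 2.26 + 2×1.18×2.693 = 8.614 m.
Hydraulic radius R = A/P = 6.148/8.614 = 0.7137 m.
V = (1/n) R^(2/3) √S = (1/0.017) × 0.7137^(2/3) × √0.00088 = 1.394 m/s. Hydraulic depth D_h = A/T = 6.148/8.16 = 0.7534 m.
Froude number Fr = V/√(g·D_h) = 1.394/√(9.81×0.7534) = 0.513, which is less than 1, so the flow is subcritical.

subcritical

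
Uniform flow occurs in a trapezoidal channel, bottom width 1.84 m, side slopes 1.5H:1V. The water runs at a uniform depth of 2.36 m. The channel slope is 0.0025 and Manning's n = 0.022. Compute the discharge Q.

Q = 33.1 m³/s

With bottom width b = 1.84 m and side slope z = 1.5: A = (b + zy)y = (1.84 + 1.5×2.36)×2.36 = 12.7 m²; P = b + 2y√(1+z²) = 1.84 + 2×2.36×1.803 = 10.35 m.
Hydraulic radius R = A/P = 12.7/10.35 = 1.227 m.
Manning's equation: Q = (1/n) A R^(2/3) S^(1/2) = (1/0.022) × 12.7 × 1.227^(2/3) × 0.0025^(1/2) = 33.1 m³/s.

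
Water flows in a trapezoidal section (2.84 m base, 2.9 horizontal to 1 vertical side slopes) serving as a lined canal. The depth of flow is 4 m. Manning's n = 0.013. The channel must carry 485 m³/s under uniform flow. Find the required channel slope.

S = 0.0044

With bottom width b = 2.84 m and side slope z = 2.9: A = (b + zy)y = (2.84 + 2.9×4)×4 = 57.76 m²; P = b + 2y√(1+z²) = 2.84 + 2×4×3.068 = 27.38 m.
Hydraulic radius R = A/P = 57.76/27.38 = 2.11 m.
From Manning's equation, S = [nQ / (1 A R^(2/3))]² = [0.013 × 485 / (1 × 57.76 × 2.11^(2/3))]² = 0.0044.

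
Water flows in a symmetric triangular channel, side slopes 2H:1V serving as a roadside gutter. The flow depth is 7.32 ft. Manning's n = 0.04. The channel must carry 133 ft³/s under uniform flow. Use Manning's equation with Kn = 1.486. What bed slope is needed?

For a triangular section with side slope z = 2: A = zy² = 2×7.32² = 107.2 ft²; P = 2y√(1+z²) = 2×7.32×2.236 = 32.74 ft.
Hydraulic radius R = A/P = 107.2/32.74 = 3.274 ft.
From Manning's equation, S = [nQ / (1.486 A R^(2/3))]² = [0.04 × 133 / (1.486 × 107.2 × 3.274^(2/3))]² = 0.00023.

S = 0.00023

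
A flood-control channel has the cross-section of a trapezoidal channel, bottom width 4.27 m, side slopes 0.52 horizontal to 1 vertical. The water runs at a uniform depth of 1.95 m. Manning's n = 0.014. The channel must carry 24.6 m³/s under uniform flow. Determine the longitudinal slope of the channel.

S = 0.000887

With bottom width b = 4.27 m and side slope z = 0.52: A = (b + zy)y = (4.27 + 0.52×1.95)×1.95 = 10.3 m²; P = b + 2y√(1+z²) = 4.27 + 2×1.95×1.127 = 8.666 m.
Hydraulic radius R = A/P = 10.3/8.666 = 1.189 m.
From Manning's equation, S = [nQ / (1 A R^(2/3))]² = [0.014 × 24.6 / (1 × 10.3 × 1.189^(2/3))]² = 0.000887.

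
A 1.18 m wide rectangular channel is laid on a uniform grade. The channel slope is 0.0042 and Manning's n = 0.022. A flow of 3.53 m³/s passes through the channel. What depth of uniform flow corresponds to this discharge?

Manning's equation rearranged: A R^(2/3) = nQ / (1·√S) = 0.022 × 3.53 / (√0.0042) = 1.198.
Trying y = 2.06 m: A R^(2/3) = 1.446 — over.
Trying y = 1.32 m: A R^(2/3) = 0.8565 — short.
Trying y = 1.75 m: A R^(2/3) = 1.197 — close enough.

y_n = 1.75 m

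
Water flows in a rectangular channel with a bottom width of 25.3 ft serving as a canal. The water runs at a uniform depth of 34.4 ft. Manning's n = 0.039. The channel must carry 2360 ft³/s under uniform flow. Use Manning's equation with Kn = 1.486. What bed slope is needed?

S = 0.000261

Flow area A = b·y = 25.3 × 34.4 = 870.3 ft². Wetted perimeter P = b + 2y = 25.3 + 2×34.4 = 94.1 ft.
Hydraulic radius R = A/P = 870.3/94.1 = 9.249 ft.
From Manning's equation, S = [nQ / (1.486 A R^(2/3))]² = [0.039 × 2360 / (1.486 × 870.3 × 9.249^(2/3))]² = 0.000261.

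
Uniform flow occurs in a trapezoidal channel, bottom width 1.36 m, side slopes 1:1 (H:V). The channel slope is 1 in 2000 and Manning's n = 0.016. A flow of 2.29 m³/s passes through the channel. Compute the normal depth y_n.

y_n = 1.01 m

Manning's equation rearranged: A R^(2/3) = nQ / (1·√S) = 0.016 × 2.29 / (√0.0005) = 1.639.
Trying y = 0.855 m: A R^(2/3) = 1.195 — low.
Trying y = 1.12 m: A R^(2/3) = 2.005 — high.
Trying y = 1.01 m: A R^(2/3) = 1.641 — close enough.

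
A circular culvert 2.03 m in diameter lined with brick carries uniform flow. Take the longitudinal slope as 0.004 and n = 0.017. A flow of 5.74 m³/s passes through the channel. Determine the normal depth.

Manning's equation rearranged: A R^(2/3) = nQ / (1·√S) = 0.017 × 5.74 / (√0.004) = 1.543.
Trying y = 0.941 m: A R^(2/3) = 0.9036 — too small.
Trying y = 1.49 m: A R^(2/3) = 1.83 — too large.
Trying y = 1.31 m: A R^(2/3) = 1.542 — ≈ 1.543.

y_n = 1.31 m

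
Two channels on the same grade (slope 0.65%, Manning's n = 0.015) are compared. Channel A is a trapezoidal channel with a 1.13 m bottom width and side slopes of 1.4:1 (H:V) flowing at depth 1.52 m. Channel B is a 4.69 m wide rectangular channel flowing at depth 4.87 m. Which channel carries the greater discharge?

channel B

Channel A: With bottom width b = 1.13 m and side slope z = 1.4: A = (b + zy)y = (1.13 + 1.4×1.52)×1.52 = 4.952 m²; P = b + 2y√(1+z²) = 1.13 + 2×1.52×1.72 = 6.36 m. Hydraulic radius R = A/P = 4.952/6.36 = 0.7786 m. Q_A = (1/0.015)·4.952·0.7786^(2/3)·√0.0065 = 22.53 m³/s.
Channel B: Flow area A = b·y = 4.69 × 4.87 = 22.84 m². Wetted perimeter P = b + 2y = 4.69 + 2×4.87 = 14.43 m. Hydraulic radius R = A/P = 22.84/14.43 = 1.583 m. Q_B = (1/0.015)·22.84·1.583^(2/3)·√0.0065 = 166.7 m³/s.
Q_A = 22.53 m³/s vs Q_B = 166.7 m³/s, so channel B carries more.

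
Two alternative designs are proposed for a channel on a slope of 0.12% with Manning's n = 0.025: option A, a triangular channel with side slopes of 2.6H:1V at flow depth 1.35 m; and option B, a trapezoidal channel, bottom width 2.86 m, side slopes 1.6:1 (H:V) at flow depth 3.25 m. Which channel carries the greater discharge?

Channel A: For a triangular section with side slope z = 2.6: A = zy² = 2.6×1.35² = 4.739 m²; P = 2y√(1+z²) = 2×1.35×2.786 = 7.521 m. Hydraulic radius R = A/P = 4.739/7.521 = 0.63 m. Q_A = (1/0.025)·4.739·0.63^(2/3)·√0.0012 = 4.825 m³/s.
Channel B: With bottom width b = 2.86 m and side slope z = 1.6: A = (b + zy)y = (2.86 + 1.6×3.25)×3.25 = 26.2 m²; P = b + 2y√(1+z²) = 2.86 + 2×3.25×1.887 = 15.12 m. Hydraulic radius R = A/P = 26.2/15.12 = 1.732 m. Q_B = (1/0.025)·26.2·1.732^(2/3)·√0.0012 = 52.35 m³/s.
Q_A = 4.825 m³/s vs Q_B = 52.35 m³/s, so channel B carries more.

channel B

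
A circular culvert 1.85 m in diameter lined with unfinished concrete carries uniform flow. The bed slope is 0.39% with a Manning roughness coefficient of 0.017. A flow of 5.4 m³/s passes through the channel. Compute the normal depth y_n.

y_n = 1.39 m

Manning's equation rearranged: A R^(2/3) = nQ / (1·√S) = 0.017 × 5.4 / (√0.0039) = 1.47.
At y = 1.03 m: A R^(2/3) = 0.9603 — too small.
At y = 1.72 m: A R^(2/3) = 1.728 — too large.
At y = 1.39 m: A R^(2/3) = 1.469 — ≈ 1.47.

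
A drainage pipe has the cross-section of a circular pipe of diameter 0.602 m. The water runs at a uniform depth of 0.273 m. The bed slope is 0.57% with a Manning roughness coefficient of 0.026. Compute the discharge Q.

For a circular section of diameter D = 0.602 m at depth y = 0.273 m, the central angle is θ = 2 arccos(1 − 2y/D) = 2.955 rad. Then A = (D²/8)(θ − sin θ) = 0.1255 m² and P = Dθ/2 = 0.8895 m.
Hydraulic radius R = A/P = 0.1255/0.8895 = 0.1411 m.
Manning's equation: Q = (1/n) A R^(2/3) S^(1/2) = (1/0.026) × 0.1255 × 0.1411^(2/3) × 0.0057^(1/2) = 0.0987 m³/s.

Q = 0.0987 m³/s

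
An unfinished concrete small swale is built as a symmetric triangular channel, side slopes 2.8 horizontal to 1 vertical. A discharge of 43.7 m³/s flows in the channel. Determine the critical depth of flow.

y_c = 2.18 m

At critical depth, Q² T / (g A³) = 1, i.e. A³/T = Q²/g = 43.7²/9.81 = 194.7.
At y = 1.78 m: A³/T = 70.05 — too small.
At y = 2.58 m: A³/T = 448.1 — too large.
At y = 2.18 m: A³/T = 193 — close enough.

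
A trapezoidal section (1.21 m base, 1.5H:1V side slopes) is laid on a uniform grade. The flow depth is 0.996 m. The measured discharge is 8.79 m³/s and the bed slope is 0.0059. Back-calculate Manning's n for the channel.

n = 0.016

With bottom width b = 1.21 m and side slope z = 1.5: A = (b + zy)y = (1.21 + 1.5×0.996)×0.996 = 2.693 m²; P = b + 2y√(1+z²) = 1.21 + 2×0.996×1.803 = 4.801 m.
Hydraulic radius R = A/P = 2.693/4.801 = 0.5609 m.
Rearranging Manning's equation: n = (1/Q) A R^(2/3) S^(1/2) = (1/8.79) × 2.693 × 0.5609^(2/3) × √0.0059 = 0.016.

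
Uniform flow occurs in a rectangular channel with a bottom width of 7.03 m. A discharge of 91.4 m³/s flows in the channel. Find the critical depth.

For a rectangular channel, critical depth y_c = (q²/g)^(1/3) where q = Q/b = 91.4/7.03 = 13 m²/s.
So y_c = (13²/9.81)^(1/3) = 2.58 m.

y_c = 2.58 m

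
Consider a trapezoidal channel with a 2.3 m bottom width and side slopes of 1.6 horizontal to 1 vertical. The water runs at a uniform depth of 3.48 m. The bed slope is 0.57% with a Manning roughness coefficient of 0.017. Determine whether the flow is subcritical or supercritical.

With bottom width b = 2.3 m and side slope z = 1.6: A = (b + zy)y = (2.3 + 1.6×3.48)×3.48 = 27.38 m²; P = b + 2y√(1+z²) = 2.3 + 2×3.48×1.887 = 15.43 m.
Hydraulic radius R = A/P = 27.38/15.43 = 1.774 m.
V = (1/n) R^(2/3) √S = (1/0.017) × 1.774^(2/3) × √0.0057 = 6.509 m/s. Hydraulic depth D_h = A/T = 27.38/13.44 = 2.038 m.
Froude number Fr = V/√(g·D_h) = 6.509/√(9.81×2.038) = 1.46, which is greater than 1, so the flow is supercritical.

supercritical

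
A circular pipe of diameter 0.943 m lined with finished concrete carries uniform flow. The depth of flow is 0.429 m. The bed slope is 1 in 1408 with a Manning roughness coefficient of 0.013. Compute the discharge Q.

Q = 0.232 m³/s

For a circular section of diameter D = 0.943 m at depth y = 0.429 m, the central angle is θ = 2 arccos(1 − 2y/D) = 2.961 rad. Then A = (D²/8)(θ − sin θ) = 0.3092 m² and P = Dθ/2 = 1.396 m.
Hydraulic radius R = A/P = 0.3092/1.396 = 0.2215 m.
Manning's equation: Q = (1/n) A R^(2/3) S^(1/2) = (1/0.013) × 0.3092 × 0.2215^(2/3) × 0.0007102^(1/2) = 0.232 m³/s.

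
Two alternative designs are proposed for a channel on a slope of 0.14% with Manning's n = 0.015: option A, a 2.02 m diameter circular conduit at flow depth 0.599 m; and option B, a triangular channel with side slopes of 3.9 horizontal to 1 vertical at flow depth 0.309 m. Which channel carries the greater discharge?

channel A

Channel A: For a circular section of diameter D = 2.02 m at depth y = 0.599 m, the central angle is θ = 2 arccos(1 − 2y/D) = 2.303 rad. Then A = (D²/8)(θ − sin θ) = 0.7957 m² and P = Dθ/2 = 2.326 m. Hydraulic radius R = A/P = 0.7957/2.326 = 0.342 m. Q_A = (1/0.015)·0.7957·0.342^(2/3)·√0.0014 = 0.9707 m³/s.
Channel B: For a triangular section with side slope z = 3.9: A = zy² = 3.9×0.309² = 0.3724 m²; P = 2y√(1+z²) = 2×0.309×4.026 = 2.488 m. Hydraulic radius R = A/P = 0.3724/2.488 = 0.1497 m. Q_B = (1/0.015)·0.3724·0.1497^(2/3)·√0.0014 = 0.2618 m³/s.
Q_A = 0.9707 m³/s vs Q_B = 0.2618 m³/s, so channel A carries more.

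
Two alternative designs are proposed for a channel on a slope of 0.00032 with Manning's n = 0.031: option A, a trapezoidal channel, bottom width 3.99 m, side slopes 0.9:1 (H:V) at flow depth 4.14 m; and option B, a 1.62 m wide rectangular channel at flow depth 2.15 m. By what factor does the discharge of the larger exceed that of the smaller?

21.5

Channel A: With bottom width b = 3.99 m and side slope z = 0.9: A = (b + zy)y = (3.99 + 0.9×4.14)×4.14 = 31.94 m²; P = b + 2y√(1+z²) = 3.99 + 2×4.14×1.345 = 15.13 m. Hydraulic radius R = A/P = 31.94/15.13 = 2.111 m. Q_A = (1/0.031)·31.94·2.111^(2/3)·√0.00032 = 30.34 m³/s.
Channel B: Flow area A = b·y = 1.62 × 2.15 = 3.483 m². Wetted perimeter P = b + 2y = 1.62 + 2×2.15 = 5.92 m. Hydraulic radius R = A/P = 3.483/5.92 = 0.5883 m. Q_B = (1/0.031)·3.483·0.5883^(2/3)·√0.00032 = 1.411 m³/s.
The larger discharge is 30.34 m³/s and the smaller is 1.411 m³/s; the ratio is 21.5.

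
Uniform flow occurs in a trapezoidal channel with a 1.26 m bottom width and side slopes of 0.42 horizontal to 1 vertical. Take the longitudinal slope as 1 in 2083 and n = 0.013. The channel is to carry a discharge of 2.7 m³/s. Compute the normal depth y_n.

y_n = 1.29 m

Manning's equation rearranged: A R^(2/3) = nQ / (1·√S) = 0.013 × 2.7 / (√0.0004801) = 1.602.
Trying y = 1.52 m: A R^(2/3) = 2.128 — high.
Trying y = 0.904 m: A R^(2/3) = 0.8835 — low.
Trying y = 1.29 m: A R^(2/3) = 1.603 — close enough.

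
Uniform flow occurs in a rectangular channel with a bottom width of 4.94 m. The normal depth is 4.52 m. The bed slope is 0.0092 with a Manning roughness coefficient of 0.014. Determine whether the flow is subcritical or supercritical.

supercritical

Flow area A = b·y = 4.94 × 4.52 = 22.33 m². Wetted perimeter P = b + 2y = 4.94 + 2×4.52 = 13.98 m.
Hydraulic radius R = A/P = 22.33/13.98 = 1.597 m.
V = (1/n) R^(2/3) √S = (1/0.014) × 1.597^(2/3) × √0.0092 = 9.361 m/s. Hydraulic depth D_h = A/T = 22.33/4.94 = 4.52 m.
Froude number Fr = V/√(g·D_h) = 9.361/√(9.81×4.52) = 1.41, which is greater than 1, so the flow is supercritical.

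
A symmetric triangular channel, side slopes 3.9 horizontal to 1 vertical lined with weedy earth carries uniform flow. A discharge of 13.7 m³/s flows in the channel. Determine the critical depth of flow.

y_c = 1.2 m

At critical depth, Q² T / (g A³) = 1, i.e. A³/T = Q²/g = 13.7²/9.81 = 19.13.
At y = 1.44 m: A³/T = 47.09 — over.
At y = 1.2 m: A³/T = 18.92 — ≈ 19.13.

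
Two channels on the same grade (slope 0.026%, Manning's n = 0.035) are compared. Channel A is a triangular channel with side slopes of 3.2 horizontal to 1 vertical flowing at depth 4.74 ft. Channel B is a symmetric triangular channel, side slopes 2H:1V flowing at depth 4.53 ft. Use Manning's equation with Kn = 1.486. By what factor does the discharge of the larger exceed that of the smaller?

1.89

Channel A: For a triangular section with side slope z = 3.2: A = zy² = 3.2×4.74² = 71.9 ft²; P = 2y√(1+z²) = 2×4.74×3.353 = 31.78 ft. Hydraulic radius R = A/P = 71.9/31.78 = 2.262 ft. Q_A = (1.486/0.035)·71.9·2.262^(2/3)·√0.00026 = 84.82 ft³/s.
Channel B: For a triangular section with side slope z = 2: A = zy² = 2×4.53² = 41.04 ft²; P = 2y√(1+z²) = 2×4.53×2.236 = 20.26 ft. Hydraulic radius R = A/P = 41.04/20.26 = 2.026 ft. Q_B = (1.486/0.035)·41.04·2.026^(2/3)·√0.00026 = 44.99 ft³/s.
The larger discharge is 84.82 ft³/s and the smaller is 44.99 ft³/s; the ratio is 1.89.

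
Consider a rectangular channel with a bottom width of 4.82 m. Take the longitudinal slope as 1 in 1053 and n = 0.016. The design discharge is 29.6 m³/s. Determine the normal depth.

Manning's equation rearranged: A R^(2/3) = nQ / (1·√S) = 0.016 × 29.6 / (√0.0009497) = 15.37.
Trying y = 1.99 m: A R^(2/3) = 10.16 — short.
Trying y = 3.42 m: A R^(2/3) = 20.76 — over.
Trying y = 2.71 m: A R^(2/3) = 15.36 — close enough.

y_n = 2.71 m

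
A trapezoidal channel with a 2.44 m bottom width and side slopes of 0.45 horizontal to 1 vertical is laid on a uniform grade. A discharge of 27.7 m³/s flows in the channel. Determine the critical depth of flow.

y_c = 2.06 m

At critical depth, Q² T / (g A³) = 1, i.e. A³/T = Q²/g = 27.7²/9.81 = 78.22.
Try y = 1.43 m: A³/T = 23 — too small.
Try y = 2.36 m: A³/T = 123.7 — too large.
Try y = 2.06 m: A³/T = 77.71 — matches.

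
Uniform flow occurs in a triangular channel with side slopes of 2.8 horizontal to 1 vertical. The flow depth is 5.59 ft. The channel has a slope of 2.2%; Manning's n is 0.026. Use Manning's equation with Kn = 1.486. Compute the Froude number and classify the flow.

For a triangular section with side slope z = 2.8: A = zy² = 2.8×5.59² = 87.49 ft²; P = 2y√(1+z²) = 2×5.59×2.973 = 33.24 ft.
Hydraulic radius R = A/P = 87.49/33.24 = 2.632 ft.
V = (1.486/n) R^(2/3) √S = (1.486/0.026) × 2.632^(2/3) × √0.022 = 16.16 ft/s. Hydraulic depth D_h = A/T = 87.49/31.3 = 2.795 ft.
Froude number Fr = V/√(g·D_h) = 16.16/√(32.2×2.795) = 1.7, which is greater than 1, so the flow is supercritical.

supercritical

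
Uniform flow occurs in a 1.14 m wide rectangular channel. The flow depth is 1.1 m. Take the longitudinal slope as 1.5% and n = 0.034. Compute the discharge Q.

Q = 2.35 m³/s

Flow area A = b·y = 1.14 × 1.1 = 1.254 m². Wetted perimeter P = b + 2y = 1.14 + 2×1.1 = 3.34 m.
Hydraulic radius R = A/P = 1.254/3.34 = 0.3754 m.
Manning's equation: Q = (1/n) A R^(2/3) S^(1/2) = (1/0.034) × 1.254 × 0.3754^(2/3) × 0.015^(1/2) = 2.35 m³/s.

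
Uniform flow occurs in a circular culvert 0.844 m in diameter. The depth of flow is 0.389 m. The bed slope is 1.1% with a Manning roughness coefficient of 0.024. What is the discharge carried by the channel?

Q = 0.376 m³/s

For a circular section of diameter D = 0.844 m at depth y = 0.389 m, the central angle is θ = 2 arccos(1 − 2y/D) = 2.985 rad. Then A = (D²/8)(θ − sin θ) = 0.2519 m² and P = Dθ/2 = 1.26 m.
Hydraulic radius R = A/P = 0.2519/1.26 = 0.2 m.
Manning's equation: Q = (1/n) A R^(2/3) S^(1/2) = (1/0.024) × 0.2519 × 0.2^(2/3) × 0.011^(1/2) = 0.376 m³/s.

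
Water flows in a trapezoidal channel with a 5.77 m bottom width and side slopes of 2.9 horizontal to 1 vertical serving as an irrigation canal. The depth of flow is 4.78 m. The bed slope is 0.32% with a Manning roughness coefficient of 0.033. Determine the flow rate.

With bottom width b = 5.77 m and side slope z = 2.9: A = (b + zy)y = (5.77 + 2.9×4.78)×4.78 = 93.84 m²; P = b + 2y√(1+z²) = 5.77 + 2×4.78×3.068 = 35.1 m.
Hydraulic radius R = A/P = 93.84/35.1 = 2.674 m.
Manning's equation: Q = (1/n) A R^(2/3) S^(1/2) = (1/0.033) × 93.84 × 2.674^(2/3) × 0.0032^(1/2) = 310 m³/s.

Q = 310 m³/s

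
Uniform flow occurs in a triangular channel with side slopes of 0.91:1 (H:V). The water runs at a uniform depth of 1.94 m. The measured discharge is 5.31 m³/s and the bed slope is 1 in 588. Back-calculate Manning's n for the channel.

For a triangular section with side slope z = 0.91: A = zy² = 0.91×1.94² = 3.425 m²; P = 2y√(1+z²) = 2×1.94×1.352 = 5.246 m.
Hydraulic radius R = A/P = 3.425/5.246 = 0.6528 m.
Rearranging Manning's equation: n = (1/Q) A R^(2/3) S^(1/2) = (1/5.31) × 3.425 × 0.6528^(2/3) × √0.001701 = 0.02.

n = 0.02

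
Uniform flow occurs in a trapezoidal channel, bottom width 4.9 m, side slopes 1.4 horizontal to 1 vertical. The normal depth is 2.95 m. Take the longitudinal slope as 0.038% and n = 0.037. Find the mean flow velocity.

With bottom width b = 4.9 m and side slope z = 1.4: A = (b + zy)y = (4.9 + 1.4×2.95)×2.95 = 26.64 m²; P = b + 2y√(1+z²) = 4.9 + 2×2.95×1.72 = 15.05 m.
Hydraulic radius R = A/P = 26.64/15.05 = 1.77 m.
From Manning's equation, V = (1/n) R^(2/3) S^(1/2) = (1/0.037) × 1.77^(2/3) × 0.00038^(1/2) = 0.771 m/s.

V = 0.771 m/s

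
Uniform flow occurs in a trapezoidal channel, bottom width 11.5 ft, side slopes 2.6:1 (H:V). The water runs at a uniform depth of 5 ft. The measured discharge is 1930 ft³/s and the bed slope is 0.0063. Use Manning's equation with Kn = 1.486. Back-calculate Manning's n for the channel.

n = 0.016

With bottom width b = 11.5 ft and side slope z = 2.6: A = (b + zy)y = (11.5 + 2.6×5)×5 = 122.5 ft²; P = b + 2y√(1+z²) = 11.5 + 2×5×2.786 = 39.36 ft.
Hydraulic radius R = A/P = 122.5/39.36 = 3.113 ft.
Rearranging Manning's equation: n = (1.486/Q) A R^(2/3) S^(1/2) = (1.486/1930) × 122.5 × 3.113^(2/3) × √0.0063 = 0.016.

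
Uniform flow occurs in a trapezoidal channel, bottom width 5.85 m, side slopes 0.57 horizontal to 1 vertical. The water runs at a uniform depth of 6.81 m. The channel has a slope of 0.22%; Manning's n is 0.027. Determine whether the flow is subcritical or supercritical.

subcritical

With bottom width b = 5.85 m and side slope z = 0.57: A = (b + zy)y = (5.85 + 0.57×6.81)×6.81 = 66.27 m²; P = b + 2y√(1+z²) = 5.85 + 2×6.81×1.151 = 21.53 m.
Hydraulic radius R = A/P = 66.27/21.53 = 3.079 m.
V = (1/n) R^(2/3) √S = (1/0.027) × 3.079^(2/3) × √0.0022 = 3.676 m/s. Hydraulic depth D_h = A/T = 66.27/13.61 = 4.868 m.
Froude number Fr = V/√(g·D_h) = 3.676/√(9.81×4.868) = 0.532, which is less than 1, so the flow is subcritical.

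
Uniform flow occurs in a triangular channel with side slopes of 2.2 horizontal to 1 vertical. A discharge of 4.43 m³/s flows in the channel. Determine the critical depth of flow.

At critical depth, Q² T / (g A³) = 1, i.e. A³/T = Q²/g = 4.43²/9.81 = 2.
Trying y = 1.22 m: A³/T = 6.541 — too large.
Trying y = 0.862 m: A³/T = 1.152 — too small.
Trying y = 0.963 m: A³/T = 2.004 — ≈ 2.

y_c = 0.963 m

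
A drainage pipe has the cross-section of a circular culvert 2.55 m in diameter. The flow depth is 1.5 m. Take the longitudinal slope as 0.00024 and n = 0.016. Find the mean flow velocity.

V = 0.764 m/s

For a circular section of diameter D = 2.55 m at depth y = 1.5 m, the central angle is θ = 2 arccos(1 − 2y/D) = 3.496 rad. Then A = (D²/8)(θ − sin θ) = 3.124 m² and P = Dθ/2 = 4.458 m.
Hydraulic radius R = A/P = 3.124/4.458 = 0.7008 m.
From Manning's equation, V = (1/n) R^(2/3) S^(1/2) = (1/0.016) × 0.7008^(2/3) × 0.00024^(1/2) = 0.764 m/s.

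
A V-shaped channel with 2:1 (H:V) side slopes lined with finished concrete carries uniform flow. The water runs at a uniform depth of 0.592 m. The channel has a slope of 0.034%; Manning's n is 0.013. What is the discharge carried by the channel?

For a triangular section with side slope z = 2: A = zy² = 2×0.592² = 0.7009 m²; P = 2y√(1+z²) = 2×0.592×2.236 = 2.648 m.
Hydraulic radius R = A/P = 0.7009/2.648 = 0.2648 m.
Manning's equation: Q = (1/n) A R^(2/3) S^(1/2) = (1/0.013) × 0.7009 × 0.2648^(2/3) × 0.00034^(1/2) = 0.41 m³/s.

Q = 0.41 m³/s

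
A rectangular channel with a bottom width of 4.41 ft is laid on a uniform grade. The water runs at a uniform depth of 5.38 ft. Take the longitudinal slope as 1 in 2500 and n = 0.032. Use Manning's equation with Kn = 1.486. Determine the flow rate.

Q = 29.7 ft³/s

Flow area A = b·y = 4.41 × 5.38 = 23.73 ft². Wetted perimeter P = b + 2y = 4.41 + 2×5.38 = 15.17 ft.
Hydraulic radius R = A/P = 23.73/15.17 = 1.564 ft.
Manning's equation: Q = (1.486/n) A R^(2/3) S^(1/2) = (1.486/0.032) × 23.73 × 1.564^(2/3) × 0.0004^(1/2) = 29.7 ft³/s.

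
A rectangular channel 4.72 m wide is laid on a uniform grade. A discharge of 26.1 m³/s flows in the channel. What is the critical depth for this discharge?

For a rectangular channel, critical depth y_c = (q²/g)^(1/3) where q = Q/b = 26.1/4.72 = 5.53 m²/s.
So y_c = (5.53²/9.81)^(1/3) = 1.46 m.

y_c = 1.46 m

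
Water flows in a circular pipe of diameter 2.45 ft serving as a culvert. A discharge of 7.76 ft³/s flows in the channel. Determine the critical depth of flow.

y_c = 0.931 ft

At critical depth, Q² T / (g A³) = 1, i.e. A³/T = Q²/g = 7.76²/32.2 = 1.87.
At y = 0.651 ft: A³/T = 0.4678 — too small.
At y = 1.01 ft: A³/T = 2.554 — too large.
At y = 0.931 ft: A³/T = 1.868 — matches.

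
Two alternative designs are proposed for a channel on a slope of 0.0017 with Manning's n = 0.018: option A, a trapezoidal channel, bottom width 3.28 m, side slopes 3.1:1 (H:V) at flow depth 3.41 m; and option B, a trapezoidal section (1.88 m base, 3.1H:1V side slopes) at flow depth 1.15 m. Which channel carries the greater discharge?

channel A

Channel A: With bottom width b = 3.28 m and side slope z = 3.1: A = (b + zy)y = (3.28 + 3.1×3.41)×3.41 = 47.23 m²; P = b + 2y√(1+z²) = 3.28 + 2×3.41×3.257 = 25.49 m. Hydraulic radius R = A/P = 47.23/25.49 = 1.853 m. Q_A = (1/0.018)·47.23·1.853^(2/3)·√0.0017 = 163.2 m³/s.
Channel B: With bottom width b = 1.88 m and side slope z = 3.1: A = (b + zy)y = (1.88 + 3.1×1.15)×1.15 = 6.262 m²; P = b + 2y√(1+z²) = 1.88 + 2×1.15×3.257 = 9.372 m. Hydraulic radius R = A/P = 6.262/9.372 = 0.6681 m. Q_B = (1/0.018)·6.262·0.6681^(2/3)·√0.0017 = 10.96 m³/s.
Q_A = 163.2 m³/s vs Q_B = 10.96 m³/s, so channel A carries more.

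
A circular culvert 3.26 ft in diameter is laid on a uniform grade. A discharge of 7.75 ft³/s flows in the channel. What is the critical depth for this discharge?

y_c = 0.856 ft

At critical depth, Q² T / (g A³) = 1, i.e. A³/T = Q²/g = 7.75²/32.2 = 1.865.
Trying y = 1.08 ft: A³/T = 4.59 — over.
Trying y = 0.671 ft: A³/T = 0.7202 — short.
Trying y = 0.856 ft: A³/T = 1.863 — matches.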